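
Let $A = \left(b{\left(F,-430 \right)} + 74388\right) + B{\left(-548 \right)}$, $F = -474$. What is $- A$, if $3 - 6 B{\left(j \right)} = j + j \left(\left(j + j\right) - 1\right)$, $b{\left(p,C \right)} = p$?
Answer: $\frac{157121}{6} \approx 26187.0$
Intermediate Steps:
$B{\left(j \right)} = \frac{1}{2} - \frac{j}{6} - \frac{j \left(-1 + 2 j\right)}{6}$ ($B{\left(j \right)} = \frac{1}{2} - \frac{j + j \left(\left(j + j\right) - 1\right)}{6} = \frac{1}{2} - \frac{j + j \left(2 j - 1\right)}{6} = \frac{1}{2} - \frac{j + j \left(-1 + 2 j\right)}{6} = \frac{1}{2} - \left(\frac{j}{6} + \frac{j \left(-1 + 2 j\right)}{6}\right) = \frac{1}{2} - \frac{j}{6} - \frac{j \left(-1 + 2 j\right)}{6}$)
$A = - \frac{157121}{6}$ ($A = \left(-474 + 74388\right) + \left(\frac{1}{2} - \frac{\left(-548\right)^{2}}{3}\right) = 73914 + \left(\frac{1}{2} - \frac{300304}{3}\right) = 73914 - \frac{600605}{6} = - \frac{157121}{6} \approx -26187.0$)
$- A = \left(-1\right) \left(- \frac{157121}{6}\right) = \frac{157121}{6}$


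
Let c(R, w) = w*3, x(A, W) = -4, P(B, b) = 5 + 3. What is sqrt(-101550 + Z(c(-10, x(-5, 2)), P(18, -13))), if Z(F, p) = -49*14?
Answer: 2*I*sqrt(25559) ≈ 319.74*I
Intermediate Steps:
P(B, b) = 8
c(R, w) = 3*w
Z(F, p) = -686
sqrt(-101550 + Z(c(-10, x(-5, 2)), P(18, -13))) = sqrt(-101550 - 686) = sqrt(-102236) = 2*I*sqrt(25559)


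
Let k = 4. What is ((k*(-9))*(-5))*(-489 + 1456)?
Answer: 174060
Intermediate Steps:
((k*(-9))*(-5))*(-489 + 1456) = ((4*(-9))*(-5))*(-489 + 1456) = -36*(-5)*967 = 180*967 = 174060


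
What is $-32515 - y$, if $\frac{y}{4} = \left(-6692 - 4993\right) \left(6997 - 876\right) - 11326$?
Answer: $286108329$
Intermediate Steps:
$y = -286140844$ ($y = 4 \left(\left(-6692 - 4993\right) \left(6997 - 876\right) - 11326\right) = 4 \left(\left(-11685\right) 6121 - 11326\right) = 4 \left(-71523885 - 11326\right) = 4 \left(-71535211\right) = -286140844$)
$-32515 - y = -32515 - -286140844 = -32515 + 286140844 = 286108329$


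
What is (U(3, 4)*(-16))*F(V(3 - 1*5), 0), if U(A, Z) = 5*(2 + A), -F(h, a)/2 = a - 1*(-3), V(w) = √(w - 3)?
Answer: 2400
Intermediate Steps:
V(w) = √(-3 + w)
F(h, a) = -6 - 2*a (F(h, a) = -2*(a - 1*(-3)) = -2*(a + 3) = -2*(3 + a) = -6 - 2*a)
U(A, Z) = 10 + 5*A
(U(3, 4)*(-16))*F(V(3 - 1*5), 0) = ((10 + 5*3)*(-16))*(-6 - 2*0) = ((10 + 15)*(-16))*(-6 + 0) = (25*(-16))*(-6) = -400*(-6) = 2400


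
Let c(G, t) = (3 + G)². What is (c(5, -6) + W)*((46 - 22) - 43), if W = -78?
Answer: 266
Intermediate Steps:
(c(5, -6) + W)*((46 - 22) - 43) = ((3 + 5)² - 78)*((46 - 22) - 43) = (8² - 78)*(24 - 43) = (64 - 78)*(-19) = -14*(-19) = 266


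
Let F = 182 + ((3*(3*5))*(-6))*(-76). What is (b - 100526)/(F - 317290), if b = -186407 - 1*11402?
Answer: 298335/296588 ≈ 1.0059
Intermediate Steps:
b = -197809 (b = -186407 - 11402 = -197809)
F = 20702 (F = 182 + ((3*15)*(-6))*(-76) = 182 + (45*(-6))*(-76) = 182 - 270*(-76) = 182 + 20520 = 20702)
(b - 100526)/(F - 317290) = (-197809 - 100526)/(20702 - 317290) = -298335/(-296588) = -298335*(-1/296588) = 298335/296588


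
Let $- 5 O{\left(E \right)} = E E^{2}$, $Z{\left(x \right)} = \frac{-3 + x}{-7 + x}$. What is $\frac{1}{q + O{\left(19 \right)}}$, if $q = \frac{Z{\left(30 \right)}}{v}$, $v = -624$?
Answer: $- \frac{23920}{32813501} \approx -0.00072897$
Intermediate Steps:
$Z{\left(x \right)} = \frac{-3 + x}{-7 + x}$
$O{\left(E \right)} = - \frac{E^{3}}{5}$ ($O{\left(E \right)} = - \frac{E E^{2}}{5} = - \frac{E^{3}}{5}$)
$q = - \frac{9}{4784}$ ($q = \frac{\frac{1}{-7 + 30} \left(-3 + 30\right)}{-624} = \frac{1}{23} \cdot 27 \left(- \frac{1}{624}\right) = \frac{27}{23} \left(- \frac{1}{624}\right) = - \frac{9}{4784} \approx -0.0018813$)
$\frac{1}{q + O{\left(19 \right)}} = \frac{1}{- \frac{9}{4784} - \frac{19^{3}}{5}} = \frac{1}{- \frac{9}{4784} - \frac{6859}{5}} = \frac{1}{- \frac{32813501}{23920}} = - \frac{23920}{32813501}$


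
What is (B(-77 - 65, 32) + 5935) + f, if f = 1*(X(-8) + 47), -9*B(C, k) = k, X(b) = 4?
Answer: 53842/9 ≈ 5982.4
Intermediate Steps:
B(C, k) = -k/9
f = 51 (f = 1*(4 + 47) = 1*51 = 51)
(B(-77 - 65, 32) + 5935) + f = (-⅑*32 + 5935) + 51 = (-32/9 + 5935) + 51 = 53383/9 + 51 = 53842/9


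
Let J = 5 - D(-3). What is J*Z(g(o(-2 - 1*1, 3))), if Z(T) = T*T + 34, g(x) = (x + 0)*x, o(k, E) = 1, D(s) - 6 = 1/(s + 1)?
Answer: -35/2 ≈ -17.500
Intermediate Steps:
D(s) = 6 + 1/(1 + s) (D(s) = 6 + 1/(s + 1) = 6 + 1/(1 + s))
g(x) = x**2 (g(x) = x*x = x**2)
J = -1/2 (J = 5 - (7 + 6*(-3))/(1 - 3) = 5 - (7 - 18)/(-2) = 5 - (-1)*(-11)/2 = 5 - 1*11/2 = 5 - 11/2 = -1/2 ≈ -0.50000)
Z(T) = 34 + T**2 (Z(T) = T**2 + 34 = 34 + T**2)
J*Z(g(o(-2 - 1*1, 3))) = -(34 + (1**2)**2)/2 = -(34 + 1**2)/2 = -(34 + 1)/2 = -1/2*35 = -35/2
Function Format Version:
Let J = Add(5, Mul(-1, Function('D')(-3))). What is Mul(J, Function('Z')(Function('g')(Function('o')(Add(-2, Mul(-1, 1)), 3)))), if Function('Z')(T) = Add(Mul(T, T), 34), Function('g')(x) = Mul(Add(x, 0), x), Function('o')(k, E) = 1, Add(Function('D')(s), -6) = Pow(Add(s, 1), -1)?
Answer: Rational(-35, 2) ≈ -17.500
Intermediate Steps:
Function('D')(s) = Add(6, Pow(Add(1, s), -1)) (Function('D')(s) = Add(6, Pow(Add(s, 1), -1)) = Add(6, Pow(Add(1, s), -1)))
Function('g')(x) = Pow(x, 2) (Function('g')(x) = Mul(x, x) = Pow(x, 2))
J = Rational(-1, 2) (J = Add(5, Mul(-1, Mul(Pow(Add(1, -3), -1), Add(7, Mul(6, -3))))) = Add(5, Mul(-1, Mul(Pow(-2, -1), Add(7, -18)))) = Add(5, Mul(-1, Mul(Rational(-1, 2), -11))) = Add(5, Mul(-1, Rational(11, 2))) = Add(5, Rational(-11, 2)) = Rational(-1, 2) ≈ -0.50000)
Function('Z')(T) = Add(34, Pow(T, 2)) (Function('Z')(T) = Add(Pow(T, 2), 34) = Add(34, Pow(T, 2)))
Mul(J, Function('Z')(Function('g')(Function('o')(Add(-2, Mul(-1, 1)), 3)))) = Mul(Rational(-1, 2), Add(34, Pow(Pow(1, 2), 2))) = Mul(Rational(-1, 2), Add(34, Pow(1, 2))) = Mul(Rational(-1, 2), Add(34, 1)) = Mul(Rational(-1, 2), 35) = Rational(-35, 2)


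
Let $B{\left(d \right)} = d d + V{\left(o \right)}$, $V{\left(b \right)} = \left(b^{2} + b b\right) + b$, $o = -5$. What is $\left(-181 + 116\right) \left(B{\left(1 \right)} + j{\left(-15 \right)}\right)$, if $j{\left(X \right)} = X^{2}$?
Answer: $-17615$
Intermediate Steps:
$V{\left(b \right)} = b + 2 b^{2}$ ($V{\left(b \right)} = \left(b^{2} + b^{2}\right) + b = 2 b^{2} + b = b + 2 b^{2}$)
$B{\left(d \right)} = 45 + d^{2}$ ($B{\left(d \right)} = d d - 5 \left(1 + 2 \left(-5\right)\right) = d^{2} - 5 \left(1 - 10\right) = d^{2} - -45 = d^{2} + 45 = 45 + d^{2}$)
$\left(-181 + 116\right) \left(B{\left(1 \right)} + j{\left(-15 \right)}\right) = \left(-181 + 116\right) \left(\left(45 + 1^{2}\right) + \left(-15\right)^{2}\right) = - 65 \left(\left(45 + 1\right) + 225\right) = - 65 \left(46 + 225\right) = \left(-65\right) 271 = -17615$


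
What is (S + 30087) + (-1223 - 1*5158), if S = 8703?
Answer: 32409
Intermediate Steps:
(S + 30087) + (-1223 - 1*5158) = (8703 + 30087) + (-1223 - 1*5158) = 38790 + (-1223 - 5158) = 38790 - 6381 = 32409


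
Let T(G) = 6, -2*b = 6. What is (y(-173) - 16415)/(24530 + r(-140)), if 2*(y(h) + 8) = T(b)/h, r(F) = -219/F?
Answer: -397765480/594154487 ≈ -0.66947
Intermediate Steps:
b = -3 (b = -½*6 = -3)
y(h) = -8 + 3/h (y(h) = -8 + (6/h)/2 = -8 + 3/h)
(y(-173) - 16415)/(24530 + r(-140)) = ((-8 + 3/(-173)) - 16415)/(24530 - 219/(-140)) = ((-8 + 3*(-1/173)) - 16415)/(24530 - 219*(-1/140)) = ((-8 - 3/173) - 16415)/(24530 + 219/140) = (-1387/173 - 16415)/(3434419/140) = -2841182/173*140/3434419 = -397765480/594154487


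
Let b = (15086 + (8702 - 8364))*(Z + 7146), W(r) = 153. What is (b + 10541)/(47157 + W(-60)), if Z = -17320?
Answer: -31382647/9462 ≈ -3316.7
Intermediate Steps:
b = -156923776 (b = (15086 + (8702 - 8364))*(-17320 + 7146) = (15086 + 338)*(-10174) = 15424*(-10174) = -156923776)
(b + 10541)/(47157 + W(-60)) = (-156923776 + 10541)/(47157 + 153) = -156913235/47310 = -156913235*1/47310 = -31382647/9462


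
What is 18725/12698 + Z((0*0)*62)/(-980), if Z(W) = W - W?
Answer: 2675/1814 ≈ 1.4746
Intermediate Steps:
Z(W) = 0
18725/12698 + Z((0*0)*62)/(-980) = 18725/12698 + 0/(-980) = 18725*(1/12698) + 0*(-1/980) = 2675/1814 + 0 = 2675/1814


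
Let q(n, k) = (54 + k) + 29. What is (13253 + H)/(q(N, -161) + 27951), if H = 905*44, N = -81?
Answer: 5897/3097 ≈ 1.9041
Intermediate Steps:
H = 39820
q(n, k) = 83 + k
(13253 + H)/(q(N, -161) + 27951) = (13253 + 39820)/((83 - 161) + 27951) = 53073/(-78 + 27951) = 53073/27873 = 53073*(1/27873) = 5897/3097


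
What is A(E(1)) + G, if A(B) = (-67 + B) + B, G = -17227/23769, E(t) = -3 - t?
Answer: -1799902/23769 ≈ -75.725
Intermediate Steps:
G = -17227/23769 (G = -17227*1/23769 = -17227/23769 ≈ -0.72477)
A(B) = -67 + 2*B
A(E(1)) + G = (-67 + 2*(-3 - 1*1)) - 17227/23769 = (-67 + 2*(-3 - 1)) - 17227/23769 = (-67 + 2*(-4)) - 17227/23769 = (-67 - 8) - 17227/23769 = -75 - 17227/23769 = -1799902/23769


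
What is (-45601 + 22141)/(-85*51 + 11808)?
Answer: -7820/2491 ≈ -3.1393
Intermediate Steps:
(-45601 + 22141)/(-85*51 + 11808) = -23460/(-4335 + 11808) = -23460/7473 = -23460*1/7473 = -7820/2491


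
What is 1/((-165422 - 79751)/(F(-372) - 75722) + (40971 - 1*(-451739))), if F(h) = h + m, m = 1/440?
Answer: 33481359/16496708269010 ≈ 2.0296e-6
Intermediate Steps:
m = 1/440 ≈ 0.0022727
F(h) = 1/440 + h (F(h) = h + 1/440 = 1/440 + h)
1/((-165422 - 79751)/(F(-372) - 75722) + (40971 - 1*(-451739))) = 1/((-165422 - 79751)/((1/440 - 372) - 75722) + (40971 - 1*(-451739))) = 1/(-245173/(-163679/440 - 75722) + (40971 + 451739)) = 1/(-245173/(-33481359/440) + 492710) = 1/(-245173*(-440/33481359) + 492710) = 1/(107876120/33481359 + 492710) = 1/(16496708269010/33481359) = 33481359/16496708269010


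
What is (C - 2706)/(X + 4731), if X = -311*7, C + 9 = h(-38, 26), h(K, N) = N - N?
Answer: -2715/2554 ≈ -1.0630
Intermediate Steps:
h(K, N) = 0
C = -9 (C = -9 + 0 = -9)
X = -2177
(C - 2706)/(X + 4731) = (-9 - 2706)/(-2177 + 4731) = -2715/2554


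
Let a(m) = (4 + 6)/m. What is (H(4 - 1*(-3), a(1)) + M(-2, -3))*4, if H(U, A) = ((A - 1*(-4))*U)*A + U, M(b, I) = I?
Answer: 3936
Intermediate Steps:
a(m) = 10/m
H(U, A) = U + A*U*(4 + A) (H(U, A) = ((A + 4)*U)*A + U = ((4 + A)*U)*A + U = (U*(4 + A))*A + U = A*U*(4 + A) + U = U + A*U*(4 + A))
(H(4 - 1*(-3), a(1)) + M(-2, -3))*4 = ((4 - 1*(-3))*(1 + (10/1)² + 4*(10/1)) - 3)*4 = ((4 + 3)*(1 + (10*1)² + 4*(10*1)) - 3)*4 = (7*(1 + 10² + 4*10) - 3)*4 = (7*(1 + 100 + 40) - 3)*4 = (7*141 - 3)*4 = (987 - 3)*4 = 984*4 = 3936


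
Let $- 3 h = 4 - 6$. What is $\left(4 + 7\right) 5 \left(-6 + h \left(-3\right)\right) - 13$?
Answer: $-453$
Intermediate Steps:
$h = \frac{2}{3}$ ($h = - \frac{4 - 6}{3} = \left(- \frac{1}{3}\right) \left(-2\right) = \frac{2}{3} \approx 0.66667$)
$\left(4 + 7\right) 5 \left(-6 + h \left(-3\right)\right) - 13 = \left(4 + 7\right) 5 \left(-6 + \frac{2}{3} \left(-3\right)\right) - 13 = 11 \cdot 5 \left(-6 - 2\right) - 13 = 55 \left(-8\right) - 13 = -440 - 13 = -453$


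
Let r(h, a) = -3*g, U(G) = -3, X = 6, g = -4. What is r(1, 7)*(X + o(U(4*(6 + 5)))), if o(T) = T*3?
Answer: -36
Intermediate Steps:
r(h, a) = 12 (r(h, a) = -3*(-4) = 12)
o(T) = 3*T
r(1, 7)*(X + o(U(4*(6 + 5)))) = 12*(6 + 3*(-3)) = 12*(6 - 9) = 12*(-3) = -36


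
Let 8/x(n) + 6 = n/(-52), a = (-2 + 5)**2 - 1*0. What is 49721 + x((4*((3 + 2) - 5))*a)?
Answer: 149159/3 ≈ 49720.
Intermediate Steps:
a = 9 (a = 3**2 + 0 = 9 + 0 = 9)
x(n) = 8/(-6 - n/52) (x(n) = 8/(-6 + n/(-52)) = 8/(-6 + n*(-1/52)) = 8/(-6 - n/52))
49721 + x((4*((3 + 2) - 5))*a) = 49721 - 416/(312 + (4*((3 + 2) - 5))*9) = 49721 - 416/(312 + (4*(5 - 5))*9) = 49721 - 416/(312 + (4*0)*9) = 49721 - 416/(312 + 0*9) = 49721 - 416/(312 + 0) = 49721 - 416/312 = 49721 - 416*1/312 = 49721 - 4/3 = 149159/3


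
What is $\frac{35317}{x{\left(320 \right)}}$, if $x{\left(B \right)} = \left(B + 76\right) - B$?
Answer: $\frac{35317}{76} \approx 464.7$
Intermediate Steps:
$x{\left(B \right)} = 76$ ($x{\left(B \right)} = \left(76 + B\right) - B = 76$)
$\frac{35317}{x{\left(320 \right)}} = \frac{35317}{76}$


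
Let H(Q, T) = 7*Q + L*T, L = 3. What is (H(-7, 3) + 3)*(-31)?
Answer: 1147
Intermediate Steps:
H(Q, T) = 3*T + 7*Q (H(Q, T) = 7*Q + 3*T = 3*T + 7*Q)
(H(-7, 3) + 3)*(-31) = ((3*3 + 7*(-7)) + 3)*(-31) = ((9 - 49) + 3)*(-31) = (-40 + 3)*(-31) = -37*(-31) = 1147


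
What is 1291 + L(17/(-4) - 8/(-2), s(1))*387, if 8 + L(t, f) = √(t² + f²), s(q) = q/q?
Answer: -1805 + 387*√17/4 ≈ -1406.1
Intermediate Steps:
s(q) = 1
L(t, f) = -8 + √(f² + t²) (L(t, f) = -8 + √(t² + f²) = -8 + √(f² + t²))
1291 + L(17/(-4) - 8/(-2), s(1))*387 = 1291 + (-8 + √(1² + (17/(-4) - 8/(-2))²))*387 = 1291 + (-8 + √(1 + (17*(-¼) - 8*(-½))²))*387 = 1291 + (-8 + √(1 + (-17/4 + 4)²))*387 = 1291 + (-8 + √(1 + (-¼)²))*387 = 1291 + (-8 + √(1 + 1/16))*387 = 1291 + (-8 + √(17/16))*387 = 1291 + (-8 + √17/4)*387 = 1291 + (-3096 + 387*√17/4) = -1805 + 387*√17/4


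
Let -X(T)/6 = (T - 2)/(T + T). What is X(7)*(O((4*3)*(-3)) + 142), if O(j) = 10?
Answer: -2280/7 ≈ -325.71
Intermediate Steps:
X(T) = -3*(-2 + T)/T (X(T) = -6*(T - 2)/(T + T) = -6*(-2 + T)/(2*T) = -6*(-2 + T)*1/(2*T) = -3*(-2 + T)/T)
X(7)*(O((4*3)*(-3)) + 142) = (-3 + 6/7)*(10 + 142) = (-3 + 6*(1/7))*152 = (-3 + 6/7)*152 = -15/7*152 = -2280/7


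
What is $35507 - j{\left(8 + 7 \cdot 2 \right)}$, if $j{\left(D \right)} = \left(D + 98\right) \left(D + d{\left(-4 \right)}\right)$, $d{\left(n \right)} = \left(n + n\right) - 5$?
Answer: $34427$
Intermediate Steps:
$d{\left(n \right)} = -5 + 2 n$ ($d{\left(n \right)} = 2 n - 5 = -5 + 2 n$)
$j{\left(D \right)} = \left(-13 + D\right) \left(98 + D\right)$ ($j{\left(D \right)} = \left(D + 98\right) \left(D + \left(-5 + 2 \left(-4\right)\right)\right) = \left(98 + D\right) \left(D - 13\right) = \left(98 + D\right) \left(-13 + D\right) = \left(-13 + D\right) \left(98 + D\right)$)
$35507 - j{\left(8 + 7 \cdot 2 \right)} = 35507 - \left(-1274 + \left(8 + 7 \cdot 2\right)^{2} + 85 \left(8 + 7 \cdot 2\right)\right) = 35507 - \left(-1274 + \left(8 + 14\right)^{2} + 85 \left(8 + 14\right)\right) = 35507 - \left(-1274 + 22^{2} + 85 \cdot 22\right) = 35507 - \left(-1274 + 484 + 1870\right) = 35507 - 1080 = 34427$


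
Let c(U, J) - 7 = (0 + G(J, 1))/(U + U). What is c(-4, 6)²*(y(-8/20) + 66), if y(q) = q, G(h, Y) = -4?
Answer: 3690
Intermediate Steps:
c(U, J) = 7 - 2/U (c(U, J) = 7 + (0 - 4)/(U + U) = 7 - 4*1/(2*U) = 7 - 2/U)
c(-4, 6)²*(y(-8/20) + 66) = (7 - 2/(-4))²*(-8/20 + 66) = (7 - 2*(-¼))²*(-8*1/20 + 66) = (7 + ½)²*(-⅖ + 66) = (15/2)²*(328/5) = (225/4)*(328/5) = 3690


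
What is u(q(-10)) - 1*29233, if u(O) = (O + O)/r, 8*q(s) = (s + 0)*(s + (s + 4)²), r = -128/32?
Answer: -116867/4 ≈ -29217.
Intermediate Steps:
r = -4 (r = -128*1/32 = -4)
q(s) = s*(s + (4 + s)²)/8 (q(s) = ((s + 0)*(s + (s + 4)²))/8 = (s*(s + (4 + s)²))/8 = s*(s + (4 + s)²)/8)
u(O) = -O/2 (u(O) = (O + O)/(-4) = (2*O)*(-¼) = -O/2)
u(q(-10)) - 1*29233 = -(-10)*(-10 + (4 - 10)²)/16 - 1*29233 = -(-10)*(-10 + (-6)²)/16 - 29233 = -(-10)*(-10 + 36)/16 - 29233 = -(-10)*26/16 - 29233 = -½*(-65/2) - 29233 = 65/4 - 29233 = -116867/4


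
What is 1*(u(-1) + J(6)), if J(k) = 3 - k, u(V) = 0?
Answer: -3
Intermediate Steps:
1*(u(-1) + J(6)) = 1*(0 + (3 - 1*6)) = 1*(0 + (3 - 6)) = 1*(0 - 3) = 1*(-3) = -3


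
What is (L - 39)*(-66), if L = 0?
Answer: 2574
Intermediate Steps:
(L - 39)*(-66) = (0 - 39)*(-66) = -39*(-66) = 2574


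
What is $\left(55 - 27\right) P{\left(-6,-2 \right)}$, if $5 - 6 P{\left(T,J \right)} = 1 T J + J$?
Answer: $- \frac{70}{3} \approx -23.333$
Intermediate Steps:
$P{\left(T,J \right)} = \frac{5}{6} - \frac{J}{6} - \frac{J T}{6}$ ($P{\left(T,J \right)} = \frac{5}{6} - \frac{1 T J + J}{6} = \frac{5}{6} - \frac{T J + J}{6} = \frac{5}{6} - \frac{J T + J}{6} = \frac{5}{6} - \frac{J + J T}{6} = \frac{5}{6} - \left(\frac{J}{6} + \frac{J T}{6}\right) = \frac{5}{6} - \frac{J}{6} - \frac{J T}{6}$)
$\left(55 - 27\right) P{\left(-6,-2 \right)} = \left(55 - 27\right) \left(\frac{5}{6} - - \frac{1}{3} - \left(- \frac{1}{3}\right) \left(-6\right)\right) = 28 \left(\frac{5}{6} + \frac{1}{3} - 2\right) = 28 \left(- \frac{5}{6}\right) = - \frac{70}{3}$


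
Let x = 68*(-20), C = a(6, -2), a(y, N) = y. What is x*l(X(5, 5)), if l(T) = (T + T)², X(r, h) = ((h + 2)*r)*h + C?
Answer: -178219840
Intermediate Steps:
C = 6
X(r, h) = 6 + h*r*(2 + h) (X(r, h) = ((h + 2)*r)*h + 6 = ((2 + h)*r)*h + 6 = (r*(2 + h))*h + 6 = h*r*(2 + h) + 6 = 6 + h*r*(2 + h))
l(T) = 4*T² (l(T) = (2*T)² = 4*T²)
x = -1360
x*l(X(5, 5)) = -5440*(6 + 5*5² + 2*5*5)² = -5440*(6 + 5*25 + 50)² = -5440*(6 + 125 + 50)² = -5440*181² = -5440*32761 = -1360*131044 = -178219840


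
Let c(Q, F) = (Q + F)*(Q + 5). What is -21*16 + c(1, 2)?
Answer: -318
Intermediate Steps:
c(Q, F) = (5 + Q)*(F + Q) (c(Q, F) = (F + Q)*(5 + Q) = (5 + Q)*(F + Q))
-21*16 + c(1, 2) = -21*16 + (1² + 5*2 + 5*1 + 2*1) = -336 + (1 + 10 + 5 + 2) = -336 + 18 = -318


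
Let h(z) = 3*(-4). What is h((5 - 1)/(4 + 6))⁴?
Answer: 20736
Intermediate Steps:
h(z) = -12
h((5 - 1)/(4 + 6))⁴ = (-12)⁴ = 20736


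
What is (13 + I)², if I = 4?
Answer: 289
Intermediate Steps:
(13 + I)² = (13 + 4)² = 17² = 289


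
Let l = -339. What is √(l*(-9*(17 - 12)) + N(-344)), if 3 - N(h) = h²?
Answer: I*√103078 ≈ 321.06*I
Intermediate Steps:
N(h) = 3 - h²
√(l*(-9*(17 - 12)) + N(-344)) = √(-(-3051)*(17 - 12) + (3 - 1*(-344)²)) = √(-(-3051)*5 + (3 - 1*118336)) = √(-339*(-45) + (3 - 118336)) = √(15255 - 118333) = √(-103078) = I*√103078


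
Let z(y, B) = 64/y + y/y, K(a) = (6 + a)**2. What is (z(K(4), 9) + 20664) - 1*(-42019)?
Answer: 1567116/25 ≈ 62685.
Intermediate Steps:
z(y, B) = 1 + 64/y (z(y, B) = 64/y + 1 = 1 + 64/y)
(z(K(4), 9) + 20664) - 1*(-42019) = ((64 + (6 + 4)**2)/((6 + 4)**2) + 20664) - 1*(-42019) = ((64 + 10**2)/(10**2) + 20664) + 42019 = ((64 + 100)/100 + 20664) + 42019 = ((1/100)*164 + 20664) + 42019 = (41/25 + 20664) + 42019 = 516641/25 + 42019 = 1567116/25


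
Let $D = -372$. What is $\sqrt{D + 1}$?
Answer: $i \sqrt{371} \approx 19.261 i$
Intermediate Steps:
$\sqrt{D + 1} = \sqrt{-372 + 1} = \sqrt{-371} = i \sqrt{371}$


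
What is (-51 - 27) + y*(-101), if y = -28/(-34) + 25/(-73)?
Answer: -157095/1241 ≈ -126.59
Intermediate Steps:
y = 597/1241 (y = -28*(-1/34) + 25*(-1/73) = 14/17 - 25/73 = 597/1241 ≈ 0.48106)
(-51 - 27) + y*(-101) = (-51 - 27) + (597/1241)*(-101) = -78 - 60297/1241 = -157095/1241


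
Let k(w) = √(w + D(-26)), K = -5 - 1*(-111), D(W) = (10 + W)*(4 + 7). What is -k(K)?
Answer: -I*√70 ≈ -8.3666*I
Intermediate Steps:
D(W) = 110 + 11*W (D(W) = (10 + W)*11 = 110 + 11*W)
K = 106 (K = -5 + 111 = 106)
k(w) = √(-176 + w) (k(w) = √(w + (110 + 11*(-26))) = √(w + (110 - 286)) = √(w - 176) = √(-176 + w))
-k(K) = -√(-176 + 106) = -√(-70) = -I*√70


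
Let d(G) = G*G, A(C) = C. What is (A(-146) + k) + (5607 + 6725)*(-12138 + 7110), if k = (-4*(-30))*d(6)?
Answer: -62001122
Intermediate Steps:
d(G) = G²
k = 4320 (k = -4*(-30)*6² = 120*36 = 4320)
(A(-146) + k) + (5607 + 6725)*(-12138 + 7110) = (-146 + 4320) + (5607 + 6725)*(-12138 + 7110) = 4174 + 12332*(-5028) = 4174 - 62005296 = -62001122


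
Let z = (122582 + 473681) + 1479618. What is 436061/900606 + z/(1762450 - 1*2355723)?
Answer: -1610847666233/534305223438 ≈ -3.0148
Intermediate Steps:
z = 2075881 (z = 596263 + 1479618 = 2075881)
436061/900606 + z/(1762450 - 1*2355723) = 436061/900606 + 2075881/(1762450 - 1*2355723) = 436061*(1/900606) + 2075881/(1762450 - 2355723) = 436061/900606 + 2075881/(-593273) = 436061/900606 + 2075881*(-1/593273) = 436061/900606 - 2075881/593273 = -1610847666233/534305223438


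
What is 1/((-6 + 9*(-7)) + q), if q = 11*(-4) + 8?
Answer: -1/105 ≈ -0.0095238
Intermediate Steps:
q = -36 (q = -44 + 8 = -36)
1/((-6 + 9*(-7)) + q) = 1/((-6 + 9*(-7)) - 36) = 1/((-6 - 63) - 36) = 1/(-69 - 36) = 1/(-105) = -1/105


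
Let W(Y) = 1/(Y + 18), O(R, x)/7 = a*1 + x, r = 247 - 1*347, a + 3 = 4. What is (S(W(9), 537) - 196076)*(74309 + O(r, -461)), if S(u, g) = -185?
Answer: -13951998229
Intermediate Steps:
a = 1 (a = -3 + 4 = 1)
r = -100 (r = 247 - 347 = -100)
O(R, x) = 7 + 7*x (O(R, x) = 7*(1*1 + x) = 7*(1 + x) = 7 + 7*x)
W(Y) = 1/(18 + Y)
(S(W(9), 537) - 196076)*(74309 + O(r, -461)) = (-185 - 196076)*(74309 + (7 + 7*(-461))) = -196261*(74309 + (7 - 3227)) = -196261*(74309 - 3220) = -196261*71089 = -13951998229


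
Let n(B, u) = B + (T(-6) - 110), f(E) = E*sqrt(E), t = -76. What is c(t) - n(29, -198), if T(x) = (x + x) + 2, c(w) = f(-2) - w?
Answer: 167 - 2*I*sqrt(2) ≈ 167.0 - 2.8284*I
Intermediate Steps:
f(E) = E**(3/2)
c(w) = -w - 2*I*sqrt(2) (c(w) = (-2)**(3/2) - w = -2*I*sqrt(2) - w = -w - 2*I*sqrt(2))
T(x) = 2 + 2*x (T(x) = 2*x + 2 = 2 + 2*x)
n(B, u) = -120 + B (n(B, u) = B + ((2 + 2*(-6)) - 110) = B + ((2 - 12) - 110) = B + (-10 - 110) = B - 120 = -120 + B)
c(t) - n(29, -198) = (-1*(-76) - 2*I*sqrt(2)) - (-120 + 29) = (76 - 2*I*sqrt(2)) - 1*(-91) = (76 - 2*I*sqrt(2)) + 91 = 167 - 2*I*sqrt(2)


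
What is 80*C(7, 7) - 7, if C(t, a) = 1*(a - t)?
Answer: -7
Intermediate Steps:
C(t, a) = a - t
80*C(7, 7) - 7 = 80*(7 - 1*7) - 7 = 80*(7 - 7) - 7 = 80*0 - 7 = 0 - 7 = -7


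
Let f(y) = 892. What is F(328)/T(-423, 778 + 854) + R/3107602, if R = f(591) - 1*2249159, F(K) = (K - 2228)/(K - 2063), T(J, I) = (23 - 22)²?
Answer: 400740111/1078337894 ≈ 0.37163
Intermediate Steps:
T(J, I) = 1 (T(J, I) = 1² = 1)
F(K) = (-2228 + K)/(-2063 + K)
R = -2248267 (R = 892 - 1*2249159 = 892 - 2249159 = -2248267)
F(328)/T(-423, 778 + 854) + R/3107602 = ((-2228 + 328)/(-2063 + 328))/1 - 2248267/3107602 = (-1900/(-1735))*1 - 2248267*1/3107602 = -1/1735*(-1900)*1 - 2248267/3107602 = (380/347)*1 - 2248267/3107602 = 380/347 - 2248267/3107602 = 400740111/1078337894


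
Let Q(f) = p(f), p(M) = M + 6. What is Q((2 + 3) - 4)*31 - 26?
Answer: 191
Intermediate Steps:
p(M) = 6 + M
Q(f) = 6 + f
Q((2 + 3) - 4)*31 - 26 = (6 + ((2 + 3) - 4))*31 - 26 = (6 + (5 - 4))*31 - 26 = (6 + 1)*31 - 26 = 7*31 - 26 = 217 - 26 = 191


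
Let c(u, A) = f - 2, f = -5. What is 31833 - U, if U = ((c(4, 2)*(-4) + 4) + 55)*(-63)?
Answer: 37314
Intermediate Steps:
c(u, A) = -7 (c(u, A) = -5 - 2 = -7)
U = -5481 (U = ((-7*(-4) + 4) + 55)*(-63) = ((28 + 4) + 55)*(-63) = (32 + 55)*(-63) = 87*(-63) = -5481)
31833 - U = 31833 - 1*(-5481) = 31833 + 5481 = 37314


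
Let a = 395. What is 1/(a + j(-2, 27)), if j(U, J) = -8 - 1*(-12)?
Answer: 1/399 ≈ 0.0025063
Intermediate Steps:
j(U, J) = 4 (j(U, J) = -8 + 12 = 4)
1/(a + j(-2, 27)) = 1/(395 + 4) = 1/399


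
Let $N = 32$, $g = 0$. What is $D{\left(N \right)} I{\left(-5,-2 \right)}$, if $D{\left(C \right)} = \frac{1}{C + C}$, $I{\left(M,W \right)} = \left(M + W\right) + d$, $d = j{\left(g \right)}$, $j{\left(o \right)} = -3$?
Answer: $- \frac{5}{32} \approx -0.15625$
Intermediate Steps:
$d = -3$
$I{\left(M,W \right)} = -3 + M + W$ ($I{\left(M,W \right)} = \left(M + W\right) - 3 = -3 + M + W$)
$D{\left(C \right)} = \frac{1}{2 C}$
$D{\left(N \right)} I{\left(-5,-2 \right)} = \frac{1}{2 \cdot 32} \left(-3 - 5 - 2\right) = \frac{1}{2} \cdot \frac{1}{32} \left(-10\right) = \frac{1}{64} \left(-10\right) = - \frac{5}{32}$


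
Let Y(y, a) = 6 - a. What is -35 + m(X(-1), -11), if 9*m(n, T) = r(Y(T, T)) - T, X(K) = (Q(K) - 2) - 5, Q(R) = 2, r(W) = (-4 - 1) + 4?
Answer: -305/9 ≈ -33.889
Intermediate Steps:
r(W) = -1 (r(W) = -5 + 4 = -1)
X(K) = -5 (X(K) = (2 - 2) - 5 = 0 - 5 = -5)
m(n, T) = -1/9 - T/9 (m(n, T) = (-1 - T)/9 = -1/9 - T/9)
-35 + m(X(-1), -11) = -35 + (-1/9 - 1/9*(-11)) = -35 + (-1/9 + 11/9) = -35 + 10/9 = -305/9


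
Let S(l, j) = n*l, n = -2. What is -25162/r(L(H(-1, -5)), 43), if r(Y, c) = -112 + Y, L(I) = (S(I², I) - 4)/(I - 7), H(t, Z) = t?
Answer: 100648/445 ≈ 226.18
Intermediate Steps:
S(l, j) = -2*l
L(I) = (-4 - 2*I²)/(-7 + I) (L(I) = (-2*I² - 4)/(I - 7) = (-4 - 2*I²)/(-7 + I))
-25162/r(L(H(-1, -5)), 43) = -25162/(-112 + 2*(-2 - 1*(-1)²)/(-7 - 1)) = -25162/(-112 + 2*(-2 - 1*1)/(-8)) = -25162/(-112 + 2*(-⅛)*(-2 - 1)) = -25162/(-112 + 2*(-⅛)*(-3)) = -25162/(-112 + ¾) = -25162/(-445/4) = -25162*(-4/445) = 100648/445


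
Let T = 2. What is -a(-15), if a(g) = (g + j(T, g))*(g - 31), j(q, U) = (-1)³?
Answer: -736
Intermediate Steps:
j(q, U) = -1
a(g) = (-1 + g)*(-31 + g) (a(g) = (g - 1)*(g - 31) = (-1 + g)*(-31 + g))
-a(-15) = -(31 + (-15)² - 32*(-15)) = -(31 + 225 + 480) = -1*736 = -736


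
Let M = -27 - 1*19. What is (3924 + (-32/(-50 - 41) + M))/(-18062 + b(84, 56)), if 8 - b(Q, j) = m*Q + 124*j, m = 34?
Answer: -176465/1267357 ≈ -0.13924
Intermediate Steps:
M = -46 (M = -27 - 19 = -46)
b(Q, j) = 8 - 124*j - 34*Q (b(Q, j) = 8 - (34*Q + 124*j) = 8 + (-124*j - 34*Q) = 8 - 124*j - 34*Q)
(3924 + (-32/(-50 - 41) + M))/(-18062 + b(84, 56)) = (3924 + (-32/(-50 - 41) - 46))/(-18062 + (8 - 124*56 - 34*84)) = (3924 + (-32/(-91) - 46))/(-18062 + (8 - 6944 - 2856)) = (3924 + (-1/91*(-32) - 46))/(-18062 - 9792) = (3924 + (32/91 - 46))/(-27854) = (3924 - 4154/91)*(-1/27854) = (352930/91)*(-1/27854) = -176465/1267357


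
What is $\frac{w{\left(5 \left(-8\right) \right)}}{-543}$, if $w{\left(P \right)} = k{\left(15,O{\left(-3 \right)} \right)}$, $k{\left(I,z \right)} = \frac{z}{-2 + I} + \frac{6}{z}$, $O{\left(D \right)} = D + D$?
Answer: $\frac{19}{7059} \approx 0.0026916$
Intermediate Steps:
$O{\left(D \right)} = 2 D$
$k{\left(I,z \right)} = \frac{6}{z} + \frac{z}{-2 + I}$
$w{\left(P \right)} = - \frac{19}{13}$ ($w{\left(P \right)} = \frac{-12 + \left(2 \left(-3\right)\right)^{2} + 6 \cdot 15}{2 \left(-3\right) \left(-2 + 15\right)} = \frac{-12 + \left(-6\right)^{2} + 90}{\left(-6\right) 13} = \left(- \frac{1}{6}\right) \frac{1}{13} \left(-12 + 36 + 90\right) = \left(- \frac{1}{6}\right) \frac{1}{13} \cdot 114 = - \frac{19}{13}$)
$\frac{w{\left(5 \left(-8\right) \right)}}{-543} = - \frac{19}{13 \left(-543\right)} = \left(- \frac{19}{13}\right) \left(- \frac{1}{543}\right) = \frac{19}{7059}$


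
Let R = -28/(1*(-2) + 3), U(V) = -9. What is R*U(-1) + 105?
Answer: 357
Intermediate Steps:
R = -28 (R = -28/(-2 + 3) = -28/1 = -28*1 = -28)
R*U(-1) + 105 = -28*(-9) + 105 = 252 + 105 = 357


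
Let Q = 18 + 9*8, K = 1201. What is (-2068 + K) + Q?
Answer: -777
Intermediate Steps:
Q = 90 (Q = 18 + 72 = 90)
(-2068 + K) + Q = (-2068 + 1201) + 90 = -867 + 90 = -777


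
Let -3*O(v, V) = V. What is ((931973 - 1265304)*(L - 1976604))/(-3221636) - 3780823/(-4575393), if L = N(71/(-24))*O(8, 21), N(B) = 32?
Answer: -44336593817365622/216768394161 ≈ -2.0453e+5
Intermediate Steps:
O(v, V) = -V/3
L = -224 (L = 32*(-⅓*21) = 32*(-7) = -224)
((931973 - 1265304)*(L - 1976604))/(-3221636) - 3780823/(-4575393) = ((931973 - 1265304)*(-224 - 1976604))/(-3221636) - 3780823/(-4575393) = -333331*(-1976828)*(-1/3221636) - 3780823*(-1/4575393) = 658938054068*(-1/3221636) + 3780823/4575393 = -9690265501/47377 + 3780823/4575393 = -44336593817365622/216768394161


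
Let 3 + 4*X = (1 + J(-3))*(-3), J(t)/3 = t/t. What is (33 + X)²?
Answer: 13689/16 ≈ 855.56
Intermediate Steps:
J(t) = 3 (J(t) = 3*(t/t) = 3*1 = 3)
X = -15/4 (X = -¾ + ((1 + 3)*(-3))/4 = -¾ + (4*(-3))/4 = -¾ + (¼)*(-12) = -¾ - 3 = -15/4 ≈ -3.7500)
(33 + X)² = (33 - 15/4)² = (117/4)² = 13689/16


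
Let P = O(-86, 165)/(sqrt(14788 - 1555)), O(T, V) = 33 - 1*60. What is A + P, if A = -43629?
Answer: -43629 - 9*sqrt(13233)/4411 ≈ -43629.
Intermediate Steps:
O(T, V) = -27 (O(T, V) = 33 - 60 = -27)
P = -9*sqrt(13233)/4411 (P = -27/sqrt(14788 - 1555) = -27*sqrt(13233)/13233 = -9*sqrt(13233)/4411 ≈ -0.23471)
A + P = -43629 - 9*sqrt(13233)/4411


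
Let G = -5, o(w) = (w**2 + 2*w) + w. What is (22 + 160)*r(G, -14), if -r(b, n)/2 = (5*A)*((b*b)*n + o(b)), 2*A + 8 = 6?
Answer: -618800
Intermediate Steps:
o(w) = w**2 + 3*w
A = -1 (A = -4 + (1/2)*6 = -4 + 3 = -1)
r(b, n) = 10*b*(3 + b) + 10*n*b**2 (r(b, n) = -2*5*(-1)*((b*b)*n + b*(3 + b)) = -(-10)*(b**2*n + b*(3 + b)) = -(-10)*(n*b**2 + b*(3 + b)) = -(-10)*(b*(3 + b) + n*b**2) = -2*(-5*b*(3 + b) - 5*n*b**2) = 10*b*(3 + b) + 10*n*b**2)
(22 + 160)*r(G, -14) = (22 + 160)*(10*(-5)*(3 - 5 - 5*(-14))) = 182*(10*(-5)*(3 - 5 + 70)) = 182*(10*(-5)*68) = 182*(-3400) = -618800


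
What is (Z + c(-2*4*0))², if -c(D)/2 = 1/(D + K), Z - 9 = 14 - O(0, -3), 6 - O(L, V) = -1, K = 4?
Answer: 961/4 ≈ 240.25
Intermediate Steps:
O(L, V) = 7 (O(L, V) = 6 - 1*(-1) = 6 + 1 = 7)
Z = 16 (Z = 9 + (14 - 1*7) = 9 + (14 - 7) = 9 + 7 = 16)
c(D) = -2/(4 + D) (c(D) = -2/(D + 4) = -2/(4 + D))
(Z + c(-2*4*0))² = (16 - 2/(4 - 2*4*0))² = (16 - 2/(4 - 8*0))² = (16 - 2/(4 + 0))² = (16 - 2/4)² = (16 - 2*¼)² = (16 - ½)² = (31/2)² = 961/4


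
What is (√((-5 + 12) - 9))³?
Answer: -2*I*√2 ≈ -2.8284*I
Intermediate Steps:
(√((-5 + 12) - 9))³ = (√(7 - 9))³ = (√(-2))³ = (I*√2)³ = -2*I*√2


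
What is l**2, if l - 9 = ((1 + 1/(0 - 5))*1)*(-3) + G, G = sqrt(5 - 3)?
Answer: 1139/25 + 66*sqrt(2)/5 ≈ 64.228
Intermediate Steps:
G = sqrt(2) ≈ 1.4142
l = 33/5 + sqrt(2) (l = 9 + (((1 + 1/(0 - 5))*1)*(-3) + sqrt(2)) = 9 + (((1 + 1/(-5))*1)*(-3) + sqrt(2)) = 9 + (((1 - 1/5)*1)*(-3) + sqrt(2)) = 9 + (((4/5)*1)*(-3) + sqrt(2)) = 9 + ((4/5)*(-3) + sqrt(2)) = 9 + (-12/5 + sqrt(2)) = 33/5 + sqrt(2) ≈ 8.0142)
l**2 = (33/5 + sqrt(2))**2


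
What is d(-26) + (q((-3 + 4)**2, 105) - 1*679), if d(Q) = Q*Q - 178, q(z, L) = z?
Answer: -180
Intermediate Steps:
d(Q) = -178 + Q**2 (d(Q) = Q**2 - 178 = -178 + Q**2)
d(-26) + (q((-3 + 4)**2, 105) - 1*679) = (-178 + (-26)**2) + ((-3 + 4)**2 - 1*679) = (-178 + 676) + (1**2 - 679) = 498 + (1 - 679) = 498 - 678 = -180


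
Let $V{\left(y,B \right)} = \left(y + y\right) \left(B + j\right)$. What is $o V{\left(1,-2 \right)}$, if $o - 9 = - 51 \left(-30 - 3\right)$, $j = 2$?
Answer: $0$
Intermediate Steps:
$V{\left(y,B \right)} = 2 y \left(2 + B\right)$ ($V{\left(y,B \right)} = \left(y + y\right) \left(B + 2\right) = 2 y \left(2 + B\right)$)
$o = 1692$ ($o = 9 - 51 \left(-30 - 3\right) = 9 - -1683 = 9 + 1683 = 1692$)
$o V{\left(1,-2 \right)} = 1692 \cdot 2 \cdot 1 \left(2 - 2\right) = 1692 \cdot 2 \cdot 1 \cdot 0 = 1692 \cdot 0 = 0$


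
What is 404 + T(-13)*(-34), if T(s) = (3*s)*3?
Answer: 4382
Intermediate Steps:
T(s) = 9*s
404 + T(-13)*(-34) = 404 + (9*(-13))*(-34) = 404 - 117*(-34) = 404 + 3978 = 4382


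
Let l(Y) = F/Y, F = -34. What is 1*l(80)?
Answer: -17/40 ≈ -0.42500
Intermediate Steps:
l(Y) = -34/Y
1*l(80) = 1*(-34/80) = 1*(-34*1/80) = 1*(-17/40) = -17/40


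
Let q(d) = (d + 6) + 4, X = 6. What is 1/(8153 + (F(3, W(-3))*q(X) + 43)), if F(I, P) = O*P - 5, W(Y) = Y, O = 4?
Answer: 1/7924 ≈ 0.00012620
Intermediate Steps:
q(d) = 10 + d (q(d) = (6 + d) + 4 = 10 + d)
F(I, P) = -5 + 4*P (F(I, P) = 4*P - 5 = -5 + 4*P)
1/(8153 + (F(3, W(-3))*q(X) + 43)) = 1/(8153 + ((-5 + 4*(-3))*(10 + 6) + 43)) = 1/(8153 + ((-5 - 12)*16 + 43)) = 1/(8153 + (-17*16 + 43)) = 1/(8153 + (-272 + 43)) = 1/(8153 - 229) = 1/7924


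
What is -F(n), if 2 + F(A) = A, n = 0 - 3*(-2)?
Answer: -4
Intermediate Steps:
n = 6 (n = 0 + 6 = 6)
F(A) = -2 + A
-F(n) = -(-2 + 6) = -1*4 = -4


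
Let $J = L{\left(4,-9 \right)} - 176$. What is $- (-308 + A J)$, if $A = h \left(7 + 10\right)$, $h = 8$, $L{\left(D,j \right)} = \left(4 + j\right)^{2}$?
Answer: $20844$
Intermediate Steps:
$J = -151$ ($J = \left(4 - 9\right)^{2} - 176 = \left(-5\right)^{2} - 176 = 25 - 176 = -151$)
$A = 136$ ($A = 8 \left(7 + 10\right) = 8 \cdot 17 = 136$)
$- (-308 + A J) = - (-308 + 136 \left(-151\right)) = - (-308 - 20536) = \left(-1\right) \left(-20844\right) = 20844$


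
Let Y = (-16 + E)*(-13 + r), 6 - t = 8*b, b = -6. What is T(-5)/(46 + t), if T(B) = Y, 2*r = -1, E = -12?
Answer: 189/50 ≈ 3.7800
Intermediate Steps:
r = -1/2 (r = (1/2)*(-1) = -1/2 ≈ -0.50000)
t = 54 (t = 6 - 8*(-6) = 6 - 1*(-48) = 6 + 48 = 54)
Y = 378 (Y = (-16 - 12)*(-13 - 1/2) = -28*(-27/2) = 378)
T(B) = 378
T(-5)/(46 + t) = 378/(46 + 54) = 378/100 = (1/100)*378 = 189/50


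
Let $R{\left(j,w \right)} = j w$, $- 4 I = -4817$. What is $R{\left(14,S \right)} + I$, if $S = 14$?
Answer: $\frac{5601}{4} \approx 1400.3$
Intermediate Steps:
$I = \frac{4817}{4}$ ($I = \left(- \frac{1}{4}\right) \left(-4817\right) = \frac{4817}{4} \approx 1204.3$)
$R{\left(14,S \right)} + I = 14 \cdot 14 + \frac{4817}{4} = 196 + \frac{4817}{4} = \frac{5601}{4}$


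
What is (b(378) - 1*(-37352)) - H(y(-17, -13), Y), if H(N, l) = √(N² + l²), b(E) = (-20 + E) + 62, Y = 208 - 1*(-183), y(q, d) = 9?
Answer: 37772 - √152962 ≈ 37381.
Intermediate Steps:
Y = 391 (Y = 208 + 183 = 391)
b(E) = 42 + E
(b(378) - 1*(-37352)) - H(y(-17, -13), Y) = ((42 + 378) - 1*(-37352)) - √(9² + 391²) = (420 + 37352) - √(81 + 152881) = 37772 - √152962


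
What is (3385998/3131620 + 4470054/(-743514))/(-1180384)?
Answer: 956747799209/229034167986205760 ≈ 4.1773e-6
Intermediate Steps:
(3385998/3131620 + 4470054/(-743514))/(-1180384) = (3385998*(1/3131620) + 4470054*(-1/743514))*(-1/1180384) = (1692999/1565810 - 745009/123919)*(-1/1180384) = -956747799209/194033609390*(-1/1180384) = 956747799209/229034167986205760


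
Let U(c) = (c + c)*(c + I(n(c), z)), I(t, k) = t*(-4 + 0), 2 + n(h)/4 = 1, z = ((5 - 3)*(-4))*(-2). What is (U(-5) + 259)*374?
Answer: 55726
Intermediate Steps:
z = 16 (z = (2*(-4))*(-2) = -8*(-2) = 16)
n(h) = -4 (n(h) = -8 + 4*1 = -8 + 4 = -4)
I(t, k) = -4*t (I(t, k) = t*(-4) = -4*t)
U(c) = 2*c*(16 + c) (U(c) = (c + c)*(c - 4*(-4)) = (2*c)*(c + 16) = (2*c)*(16 + c) = 2*c*(16 + c))
(U(-5) + 259)*374 = (2*(-5)*(16 - 5) + 259)*374 = (2*(-5)*11 + 259)*374 = (-110 + 259)*374 = 149*374 = 55726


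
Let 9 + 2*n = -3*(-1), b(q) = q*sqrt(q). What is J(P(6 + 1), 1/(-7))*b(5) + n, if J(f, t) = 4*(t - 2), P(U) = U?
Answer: -3 - 300*sqrt(5)/7 ≈ -98.832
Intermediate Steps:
b(q) = q**(3/2)
n = -3 (n = -9/2 + (-3*(-1))/2 = -9/2 + (1/2)*3 = -9/2 + 3/2 = -3)
J(f, t) = -8 + 4*t (J(f, t) = 4*(-2 + t) = -8 + 4*t)
J(P(6 + 1), 1/(-7))*b(5) + n = (-8 + 4/(-7))*5**(3/2) - 3 = (-8 + 4*(-1/7))*(5*sqrt(5)) - 3 = (-8 - 4/7)*(5*sqrt(5)) - 3 = -300*sqrt(5)/7 - 3 = -3 - 300*sqrt(5)/7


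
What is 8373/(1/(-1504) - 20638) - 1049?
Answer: -32573084089/31039553 ≈ -1049.4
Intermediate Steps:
8373/(1/(-1504) - 20638) - 1049 = 8373/(-1/1504 - 20638) - 1049 = 8373/(-31039553/1504) - 1049 = 8373*(-1504/31039553) - 1049 = -12592992/31039553 - 1049 = -32573084089/31039553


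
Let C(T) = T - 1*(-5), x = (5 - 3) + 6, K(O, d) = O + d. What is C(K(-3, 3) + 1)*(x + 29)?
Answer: 222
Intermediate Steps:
x = 8 (x = 2 + 6 = 8)
C(T) = 5 + T (C(T) = T + 5 = 5 + T)
C(K(-3, 3) + 1)*(x + 29) = (5 + ((-3 + 3) + 1))*(8 + 29) = (5 + (0 + 1))*37 = (5 + 1)*37 = 6*37 = 222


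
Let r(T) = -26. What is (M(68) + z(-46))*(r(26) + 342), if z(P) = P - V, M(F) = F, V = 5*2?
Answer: 3792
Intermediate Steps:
V = 10
z(P) = -10 + P (z(P) = P - 1*10 = P - 10 = -10 + P)
(M(68) + z(-46))*(r(26) + 342) = (68 + (-10 - 46))*(-26 + 342) = (68 - 56)*316 = 12*316 = 3792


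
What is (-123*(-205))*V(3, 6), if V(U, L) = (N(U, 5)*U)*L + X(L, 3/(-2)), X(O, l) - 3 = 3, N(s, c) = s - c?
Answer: -756450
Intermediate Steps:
X(O, l) = 6 (X(O, l) = 3 + 3 = 6)
V(U, L) = 6 + L*U*(-5 + U) (V(U, L) = ((U - 1*5)*U)*L + 6 = ((U - 5)*U)*L + 6 = ((-5 + U)*U)*L + 6 = (U*(-5 + U))*L + 6 = L*U*(-5 + U) + 6 = 6 + L*U*(-5 + U))
(-123*(-205))*V(3, 6) = (-123*(-205))*(6 + 6*3*(-5 + 3)) = 25215*(6 + 6*3*(-2)) = 25215*(6 - 36) = 25215*(-30) = -756450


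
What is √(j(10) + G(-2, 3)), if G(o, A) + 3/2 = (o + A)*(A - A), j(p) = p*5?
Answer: √194/2 ≈ 6.9642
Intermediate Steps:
j(p) = 5*p
G(o, A) = -3/2 (G(o, A) = -3/2 + (o + A)*(A - A) = -3/2 + (A + o)*0 = -3/2 + 0 = -3/2)
√(j(10) + G(-2, 3)) = √(5*10 - 3/2) = √(50 - 3/2) = √(97/2) = √194/2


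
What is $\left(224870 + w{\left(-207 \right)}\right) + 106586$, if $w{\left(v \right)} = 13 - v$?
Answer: $331676$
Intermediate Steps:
$\left(224870 + w{\left(-207 \right)}\right) + 106586 = \left(224870 + \left(13 - -207\right)\right) + 106586 = \left(224870 + \left(13 + 207\right)\right) + 106586 = \left(224870 + 220\right) + 106586 = 225090 + 106586 = 331676$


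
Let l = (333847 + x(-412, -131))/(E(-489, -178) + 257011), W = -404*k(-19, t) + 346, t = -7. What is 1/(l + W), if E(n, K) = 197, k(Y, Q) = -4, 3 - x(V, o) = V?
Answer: 128604/252488179 ≈ 0.00050935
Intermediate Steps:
x(V, o) = 3 - V
W = 1962 (W = -404*(-4) + 346 = 1616 + 346 = 1962)
l = 167131/128604 (l = (333847 + (3 - 1*(-412)))/(197 + 257011) = (333847 + (3 + 412))/257208 = (333847 + 415)*(1/257208) = 334262*(1/257208) = 167131/128604 ≈ 1.2996)
1/(l + W) = 1/(167131/128604 + 1962) = 1/(252488179/128604) = 128604/252488179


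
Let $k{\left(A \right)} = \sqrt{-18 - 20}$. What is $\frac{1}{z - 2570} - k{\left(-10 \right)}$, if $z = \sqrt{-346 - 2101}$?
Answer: $\frac{- i + 2570 \sqrt{38} - i \sqrt{92986}}{\sqrt{2447} + 2570 i} \approx -0.00038896 - 6.1644 i$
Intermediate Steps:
$k{\left(A \right)} = i \sqrt{38}$ ($k{\left(A \right)} = \sqrt{-38} = i \sqrt{38}$)
$z = i \sqrt{2447}$ ($z = \sqrt{-2447} = i \sqrt{2447} \approx 49.467 i$)
$\frac{1}{z - 2570} - k{\left(-10 \right)} = \frac{1}{i \sqrt{2447} - 2570} - i \sqrt{38} = \frac{1}{-2570 + i \sqrt{2447}} - i \sqrt{38}$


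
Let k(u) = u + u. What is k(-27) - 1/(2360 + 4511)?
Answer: -371035/6871 ≈ -54.000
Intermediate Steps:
k(u) = 2*u
k(-27) - 1/(2360 + 4511) = 2*(-27) - 1/(2360 + 4511) = -54 - 1/6871 = -371035/6871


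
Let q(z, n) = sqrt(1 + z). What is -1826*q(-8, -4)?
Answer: -1826*I*sqrt(7) ≈ -4831.1*I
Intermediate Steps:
-1826*q(-8, -4) = -1826*sqrt(1 - 8) = -1826*I*sqrt(7)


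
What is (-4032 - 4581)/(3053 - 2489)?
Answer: -2871/188 ≈ -15.271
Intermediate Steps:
(-4032 - 4581)/(3053 - 2489) = -8613/564 = -8613*1/564 = -2871/188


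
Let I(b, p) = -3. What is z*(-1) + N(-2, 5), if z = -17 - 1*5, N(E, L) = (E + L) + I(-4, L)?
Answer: 22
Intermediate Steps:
N(E, L) = -3 + E + L (N(E, L) = (E + L) - 3 = -3 + E + L)
z = -22 (z = -17 - 5 = -22)
z*(-1) + N(-2, 5) = -22*(-1) + (-3 - 2 + 5) = 22 + 0 = 22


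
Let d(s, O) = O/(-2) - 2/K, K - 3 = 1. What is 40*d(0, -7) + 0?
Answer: 120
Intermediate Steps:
K = 4 (K = 3 + 1 = 4)
d(s, O) = -½ - O/2 (d(s, O) = O/(-2) - 2/4 = O*(-½) - 2*¼ = -O/2 - ½ = -½ - O/2)
40*d(0, -7) + 0 = 40*(-½ - ½*(-7)) + 0 = 40*(-½ + 7/2) + 0 = 40*3 + 0 = 120 + 0 = 120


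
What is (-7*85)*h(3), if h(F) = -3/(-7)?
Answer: -255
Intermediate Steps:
h(F) = 3/7 (h(F) = -3*(-1/7) = 3/7)
(-7*85)*h(3) = -7*85*(3/7) = -595*3/7 = -255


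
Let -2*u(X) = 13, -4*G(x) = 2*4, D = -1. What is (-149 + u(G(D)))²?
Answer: 96721/4 ≈ 24180.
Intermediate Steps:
G(x) = -2 (G(x) = -4/2 = -¼*8 = -2)
u(X) = -13/2 (u(X) = -½*13 = -13/2)
(-149 + u(G(D)))² = (-149 - 13/2)² = (-311/2)² = 96721/4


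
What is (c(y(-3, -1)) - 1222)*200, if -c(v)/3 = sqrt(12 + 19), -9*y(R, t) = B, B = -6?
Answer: -244400 - 600*sqrt(31) ≈ -2.4774e+5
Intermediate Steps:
y(R, t) = 2/3 (y(R, t) = -1/9*(-6) = 2/3)
c(v) = -3*sqrt(31) (c(v) = -3*sqrt(12 + 19) = -3*sqrt(31))
(c(y(-3, -1)) - 1222)*200 = (-3*sqrt(31) - 1222)*200 = (-1222 - 3*sqrt(31))*200 = -244400 - 600*sqrt(31)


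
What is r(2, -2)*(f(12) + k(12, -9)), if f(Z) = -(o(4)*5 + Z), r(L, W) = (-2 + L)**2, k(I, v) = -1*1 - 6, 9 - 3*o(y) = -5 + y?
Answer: 0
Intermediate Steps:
o(y) = 14/3 - y/3 (o(y) = 3 - (-5 + y)/3 = 3 + (5/3 - y/3) = 14/3 - y/3)
k(I, v) = -7 (k(I, v) = -1 - 6 = -7)
f(Z) = -50/3 - Z (f(Z) = -((14/3 - 1/3*4)*5 + Z) = -((14/3 - 4/3)*5 + Z) = -((10/3)*5 + Z) = -(50/3 + Z) = -50/3 - Z)
r(2, -2)*(f(12) + k(12, -9)) = (-2 + 2)**2*((-50/3 - 1*12) - 7) = 0**2*((-50/3 - 12) - 7) = 0*(-86/3 - 7) = 0*(-107/3) = 0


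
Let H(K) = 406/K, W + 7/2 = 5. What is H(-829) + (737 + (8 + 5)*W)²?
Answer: 1897719477/3316 ≈ 5.7229e+5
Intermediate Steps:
W = 3/2 (W = -7/2 + 5 = 3/2 ≈ 1.5000)
H(-829) + (737 + (8 + 5)*W)² = 406/(-829) + (737 + (8 + 5)*(3/2))² = 406*(-1/829) + (737 + 13*(3/2))² = -406/829 + (737 + 39/2)² = -406/829 + (1513/2)² = -406/829 + 2289169/4 = 1897719477/3316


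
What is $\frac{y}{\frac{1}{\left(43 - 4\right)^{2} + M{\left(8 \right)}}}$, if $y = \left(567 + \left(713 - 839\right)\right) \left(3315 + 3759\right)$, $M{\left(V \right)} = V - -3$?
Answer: $4779279288$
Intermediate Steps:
$M{\left(V \right)} = 3 + V$ ($M{\left(V \right)} = V + 3 = 3 + V$)
$y = 3119634$ ($y = \left(567 + \left(713 - 839\right)\right) 7074 = \left(567 - 126\right) 7074 = 441 \cdot 7074 = 3119634$)
$\frac{y}{\frac{1}{\left(43 - 4\right)^{2} + M{\left(8 \right)}}} = \frac{3119634}{\frac{1}{\left(43 - 4\right)^{2} + \left(3 + 8\right)}} = \frac{3119634}{\frac{1}{39^{2} + 11}} = \frac{3119634}{\frac{1}{1521 + 11}} = \frac{3119634}{\frac{1}{1532}} = 3119634 \frac{1}{\frac{1}{1532}} = 3119634 \cdot 1532 = 4779279288$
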